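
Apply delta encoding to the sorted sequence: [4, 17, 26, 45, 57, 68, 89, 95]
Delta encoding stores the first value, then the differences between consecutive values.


First value: 4
Deltas:
  17 - 4 = 13
  26 - 17 = 9
  45 - 26 = 19
  57 - 45 = 12
  68 - 57 = 11
  89 - 68 = 21
  95 - 89 = 6


Delta encoded: [4, 13, 9, 19, 12, 11, 21, 6]


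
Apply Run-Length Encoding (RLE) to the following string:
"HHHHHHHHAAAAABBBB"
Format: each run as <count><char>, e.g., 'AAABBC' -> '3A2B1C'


Scanning runs left to right:
  i=0: run of 'H' x 8 -> '8H'
  i=8: run of 'A' x 5 -> '5A'
  i=13: run of 'B' x 4 -> '4B'

RLE = 8H5A4B


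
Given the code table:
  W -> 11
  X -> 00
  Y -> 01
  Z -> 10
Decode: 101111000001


Decoding:
10 -> Z
11 -> W
11 -> W
00 -> X
00 -> X
01 -> Y


Result: ZWWXXY


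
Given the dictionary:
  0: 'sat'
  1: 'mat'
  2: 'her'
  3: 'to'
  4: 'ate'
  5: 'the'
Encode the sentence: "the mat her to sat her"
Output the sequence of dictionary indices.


Look up each word in the dictionary:
  'the' -> 5
  'mat' -> 1
  'her' -> 2
  'to' -> 3
  'sat' -> 0
  'her' -> 2

Encoded: [5, 1, 2, 3, 0, 2]


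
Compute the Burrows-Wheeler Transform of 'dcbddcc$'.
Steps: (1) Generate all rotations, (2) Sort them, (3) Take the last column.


Rotations (sorted):
  0: $dcbddcc -> last char: c
  1: bddcc$dc -> last char: c
  2: c$dcbddc -> last char: c
  3: cbddcc$d -> last char: d
  4: cc$dcbdd -> last char: d
  5: dcbddcc$ -> last char: $
  6: dcc$dcbd -> last char: d
  7: ddcc$dcb -> last char: b


BWT = cccdd$db


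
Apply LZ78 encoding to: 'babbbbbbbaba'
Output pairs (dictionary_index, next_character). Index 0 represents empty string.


LZ78 encoding steps:
Dictionary: {0: ''}
Step 1: w='' (idx 0), next='b' -> output (0, 'b'), add 'b' as idx 1
Step 2: w='' (idx 0), next='a' -> output (0, 'a'), add 'a' as idx 2
Step 3: w='b' (idx 1), next='b' -> output (1, 'b'), add 'bb' as idx 3
Step 4: w='bb' (idx 3), next='b' -> output (3, 'b'), add 'bbb' as idx 4
Step 5: w='bb' (idx 3), next='a' -> output (3, 'a'), add 'bba' as idx 5
Step 6: w='b' (idx 1), next='a' -> output (1, 'a'), add 'ba' as idx 6


Encoded: [(0, 'b'), (0, 'a'), (1, 'b'), (3, 'b'), (3, 'a'), (1, 'a')]


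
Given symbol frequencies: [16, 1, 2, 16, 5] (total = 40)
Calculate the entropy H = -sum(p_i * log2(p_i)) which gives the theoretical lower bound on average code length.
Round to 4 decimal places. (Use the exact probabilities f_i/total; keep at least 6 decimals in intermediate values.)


Per-symbol terms -p_i * log2(p_i) with p_i = f_i/40:
  p = 16/40 = 0.400000: log2(p) = -1.321928, -p*log2(p) = 0.528771
  p = 1/40 = 0.025000: log2(p) = -5.321928, -p*log2(p) = 0.133048
  p = 2/40 = 0.050000: log2(p) = -4.321928, -p*log2(p) = 0.216096
  p = 16/40 = 0.400000: log2(p) = -1.321928, -p*log2(p) = 0.528771
  p = 5/40 = 0.125000: log2(p) = -3.000000, -p*log2(p) = 0.375000
H = 0.528771 + 0.133048 + 0.216096 + 0.528771 + 0.375000 = 1.781686

H = 1.7817 bits/symbol


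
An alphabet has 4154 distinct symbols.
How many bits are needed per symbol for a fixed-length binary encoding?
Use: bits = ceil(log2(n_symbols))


log2(4154) = 12.0203
Bracket: 2^12 = 4096 < 4154 <= 2^13 = 8192
So ceil(log2(4154)) = 13

bits = ceil(log2(4154)) = ceil(12.0203) = 13 bits


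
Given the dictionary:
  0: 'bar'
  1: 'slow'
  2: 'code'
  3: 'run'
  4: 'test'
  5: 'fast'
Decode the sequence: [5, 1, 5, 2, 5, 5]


Look up each index in the dictionary:
  5 -> 'fast'
  1 -> 'slow'
  5 -> 'fast'
  2 -> 'code'
  5 -> 'fast'
  5 -> 'fast'

Decoded: "fast slow fast code fast fast"


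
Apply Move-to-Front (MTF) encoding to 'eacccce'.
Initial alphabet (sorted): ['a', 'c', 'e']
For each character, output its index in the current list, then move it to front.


MTF encoding:
'e': index 2 in ['a', 'c', 'e'] -> ['e', 'a', 'c']
'a': index 1 in ['e', 'a', 'c'] -> ['a', 'e', 'c']
'c': index 2 in ['a', 'e', 'c'] -> ['c', 'a', 'e']
'c': index 0 in ['c', 'a', 'e'] -> ['c', 'a', 'e']
'c': index 0 in ['c', 'a', 'e'] -> ['c', 'a', 'e']
'c': index 0 in ['c', 'a', 'e'] -> ['c', 'a', 'e']
'e': index 2 in ['c', 'a', 'e'] -> ['e', 'c', 'a']


Output: [2, 1, 2, 0, 0, 0, 2]


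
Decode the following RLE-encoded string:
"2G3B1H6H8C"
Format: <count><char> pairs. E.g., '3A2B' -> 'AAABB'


Expanding each <count><char> pair:
  2G -> 'GG'
  3B -> 'BBB'
  1H -> 'H'
  6H -> 'HHHHHH'
  8C -> 'CCCCCCCC'

Decoded = GGBBBHHHHHHHCCCCCCCC


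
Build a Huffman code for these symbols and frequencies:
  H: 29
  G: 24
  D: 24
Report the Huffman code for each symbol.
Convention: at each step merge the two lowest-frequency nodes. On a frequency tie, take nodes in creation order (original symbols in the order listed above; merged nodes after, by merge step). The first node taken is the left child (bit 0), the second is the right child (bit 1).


Huffman tree construction:
Step 1: Merge G(24) + D(24) = 48
Step 2: Merge H(29) + (G+D)(48) = 77
Read each symbol's code off the tree from the root (left child = 0, right child = 1).

Codes:
  H: 0 (length 1)
  G: 10 (length 2)
  D: 11 (length 2)
Average code length: 125/77 = 1.6234 bits/symbol


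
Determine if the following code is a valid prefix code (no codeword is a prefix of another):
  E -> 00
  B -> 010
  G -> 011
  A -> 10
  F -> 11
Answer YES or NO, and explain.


Checking each pair (does one codeword prefix another?):
  E='00' vs B='010': no prefix
  E='00' vs G='011': no prefix
  E='00' vs A='10': no prefix
  E='00' vs F='11': no prefix
  B='010' vs E='00': no prefix
  B='010' vs G='011': no prefix
  B='010' vs A='10': no prefix
  B='010' vs F='11': no prefix
  G='011' vs E='00': no prefix
  G='011' vs B='010': no prefix
  G='011' vs A='10': no prefix
  G='011' vs F='11': no prefix
  A='10' vs E='00': no prefix
  A='10' vs B='010': no prefix
  A='10' vs G='011': no prefix
  A='10' vs F='11': no prefix
  F='11' vs E='00': no prefix
  F='11' vs B='010': no prefix
  F='11' vs G='011': no prefix
  F='11' vs A='10': no prefix
No violation found over all pairs.

YES -- this is a valid prefix code. No codeword is a prefix of any other codeword.


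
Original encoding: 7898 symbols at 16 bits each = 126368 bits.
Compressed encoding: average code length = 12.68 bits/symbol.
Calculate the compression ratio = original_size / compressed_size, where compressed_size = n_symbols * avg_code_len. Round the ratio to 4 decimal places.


original_size = n_symbols * orig_bits = 7898 * 16 = 126368 bits
compressed_size = n_symbols * avg_code_len = 7898 * 12.68 = 100146.64 bits
ratio = original_size / compressed_size = 126368 / 100146.64 = 1.2618

Compression ratio = 1.2618


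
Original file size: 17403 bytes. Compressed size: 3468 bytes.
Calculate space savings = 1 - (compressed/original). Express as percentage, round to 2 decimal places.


ratio = compressed/original = 3468/17403 = 0.199276
savings = 1 - ratio = 1 - 0.199276 = 0.800724
as a percentage: 0.800724 * 100 = 80.07%

Space savings = 1 - 3468/17403 = 80.07%


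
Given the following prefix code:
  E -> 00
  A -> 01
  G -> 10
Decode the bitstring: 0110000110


Decoding step by step:
Bits 01 -> A
Bits 10 -> G
Bits 00 -> E
Bits 01 -> A
Bits 10 -> G


Decoded message: AGEAG


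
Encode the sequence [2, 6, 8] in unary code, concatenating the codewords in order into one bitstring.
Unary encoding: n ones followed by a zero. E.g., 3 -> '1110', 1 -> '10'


Encode each number as n ones followed by a terminating 0:
  2 -> 110 (3 bits)
  6 -> 1111110 (7 bits)
  8 -> 111111110 (9 bits)
Total length = 3 + 7 + 9 = 19 bits.

Unary([2, 6, 8]) = 1101111110111111110 (19 bits)


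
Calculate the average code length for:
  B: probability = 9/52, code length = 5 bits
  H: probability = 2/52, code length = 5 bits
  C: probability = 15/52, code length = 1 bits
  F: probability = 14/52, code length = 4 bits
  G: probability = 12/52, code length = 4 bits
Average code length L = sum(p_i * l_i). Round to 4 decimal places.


Weighted contributions p_i * l_i:
  B: (9/52) * 5 = 45/52
  H: (2/52) * 5 = 10/52
  C: (15/52) * 1 = 15/52
  F: (14/52) * 4 = 56/52
  G: (12/52) * 4 = 48/52
Sum = (45 + 10 + 15 + 56 + 48)/52 = 174/52

L = 174/52 = 3.3462 bits/symbol


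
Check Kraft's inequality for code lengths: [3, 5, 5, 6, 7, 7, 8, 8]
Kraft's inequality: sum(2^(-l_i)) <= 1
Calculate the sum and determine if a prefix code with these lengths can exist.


Sum = 2^(-3) + 2^(-5) + 2^(-5) + 2^(-6) + 2^(-7) + 2^(-7) + 2^(-8) + 2^(-8)
    = 0.125 + 0.03125 + 0.03125 + 0.015625 + 0.0078125 + 0.0078125 + 0.00390625 + 0.00390625
    = 58/256 = 0.2265625
Since 0.2265625 <= 1, Kraft's inequality IS satisfied.
A prefix code with these lengths CAN exist.

Kraft sum = 0.2265625. Satisfied.


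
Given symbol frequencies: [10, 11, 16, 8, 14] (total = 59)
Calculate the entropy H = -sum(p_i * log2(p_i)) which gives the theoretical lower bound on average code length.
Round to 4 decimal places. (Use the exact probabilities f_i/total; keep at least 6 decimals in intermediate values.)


Per-symbol terms -p_i * log2(p_i) with p_i = f_i/59:
  p = 10/59 = 0.169492: log2(p) = -2.560715, -p*log2(p) = 0.434019
  p = 11/59 = 0.186441: log2(p) = -2.423211, -p*log2(p) = 0.451785
  p = 16/59 = 0.271186: log2(p) = -1.882643, -p*log2(p) = 0.510547
  p = 8/59 = 0.135593: log2(p) = -2.882643, -p*log2(p) = 0.390867
  p = 14/59 = 0.237288: log2(p) = -2.075288, -p*log2(p) = 0.492441
H = 0.434019 + 0.451785 + 0.510547 + 0.390867 + 0.492441 = 2.279659

H = 2.2797 bits/symbol


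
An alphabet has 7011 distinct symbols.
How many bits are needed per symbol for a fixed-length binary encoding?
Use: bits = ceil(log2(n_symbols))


log2(7011) = 12.7754
Bracket: 2^12 = 4096 < 7011 <= 2^13 = 8192
So ceil(log2(7011)) = 13

bits = ceil(log2(7011)) = ceil(12.7754) = 13 bits


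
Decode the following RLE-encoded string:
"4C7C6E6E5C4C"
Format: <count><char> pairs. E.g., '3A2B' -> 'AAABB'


Expanding each <count><char> pair:
  4C -> 'CCCC'
  7C -> 'CCCCCCC'
  6E -> 'EEEEEE'
  6E -> 'EEEEEE'
  5C -> 'CCCCC'
  4C -> 'CCCC'

Decoded = CCCCCCCCCCCEEEEEEEEEEEECCCCCCCCC


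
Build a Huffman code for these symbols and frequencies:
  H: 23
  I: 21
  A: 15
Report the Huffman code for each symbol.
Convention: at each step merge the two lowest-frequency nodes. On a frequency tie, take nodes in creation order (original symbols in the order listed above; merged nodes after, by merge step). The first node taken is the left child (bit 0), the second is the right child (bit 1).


Huffman tree construction:
Step 1: Merge A(15) + I(21) = 36
Step 2: Merge H(23) + (A+I)(36) = 59
Read each symbol's code off the tree from the root (left child = 0, right child = 1).

Codes:
  H: 0 (length 1)
  I: 11 (length 2)
  A: 10 (length 2)
Average code length: 95/59 = 1.6102 bits/symbol


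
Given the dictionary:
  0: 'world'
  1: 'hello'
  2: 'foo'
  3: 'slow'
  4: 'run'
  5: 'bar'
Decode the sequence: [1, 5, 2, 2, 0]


Look up each index in the dictionary:
  1 -> 'hello'
  5 -> 'bar'
  2 -> 'foo'
  2 -> 'foo'
  0 -> 'world'

Decoded: "hello bar foo foo world"


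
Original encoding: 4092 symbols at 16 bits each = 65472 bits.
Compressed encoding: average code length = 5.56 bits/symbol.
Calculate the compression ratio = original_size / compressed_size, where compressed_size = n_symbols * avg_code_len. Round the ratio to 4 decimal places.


original_size = n_symbols * orig_bits = 4092 * 16 = 65472 bits
compressed_size = n_symbols * avg_code_len = 4092 * 5.56 = 22751.52 bits
ratio = original_size / compressed_size = 65472 / 22751.52 = 2.8777

Compression ratio = 2.8777


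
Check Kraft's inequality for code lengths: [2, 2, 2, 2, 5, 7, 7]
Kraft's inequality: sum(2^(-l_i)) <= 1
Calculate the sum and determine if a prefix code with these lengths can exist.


Sum = 2^(-2) + 2^(-2) + 2^(-2) + 2^(-2) + 2^(-5) + 2^(-7) + 2^(-7)
    = 0.25 + 0.25 + 0.25 + 0.25 + 0.03125 + 0.0078125 + 0.0078125
    = 134/128 = 1.046875
Since 1.046875 > 1, Kraft's inequality is NOT satisfied.
A prefix code with these lengths CANNOT exist.

Kraft sum = 1.046875. Not satisfied.


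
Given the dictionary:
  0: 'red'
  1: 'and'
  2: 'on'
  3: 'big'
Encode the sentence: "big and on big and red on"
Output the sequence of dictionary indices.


Look up each word in the dictionary:
  'big' -> 3
  'and' -> 1
  'on' -> 2
  'big' -> 3
  'and' -> 1
  'red' -> 0
  'on' -> 2

Encoded: [3, 1, 2, 3, 1, 0, 2]


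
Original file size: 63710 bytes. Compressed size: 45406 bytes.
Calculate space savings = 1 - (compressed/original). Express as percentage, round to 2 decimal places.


ratio = compressed/original = 45406/63710 = 0.712698
savings = 1 - ratio = 1 - 0.712698 = 0.287302
as a percentage: 0.287302 * 100 = 28.73%

Space savings = 1 - 45406/63710 = 28.73%


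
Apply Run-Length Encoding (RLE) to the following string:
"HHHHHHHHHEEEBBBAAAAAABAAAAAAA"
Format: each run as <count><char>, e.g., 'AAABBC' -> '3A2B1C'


Scanning runs left to right:
  i=0: run of 'H' x 9 -> '9H'
  i=9: run of 'E' x 3 -> '3E'
  i=12: run of 'B' x 3 -> '3B'
  i=15: run of 'A' x 6 -> '6A'
  i=21: run of 'B' x 1 -> '1B'
  i=22: run of 'A' x 7 -> '7A'

RLE = 9H3E3B6A1B7A


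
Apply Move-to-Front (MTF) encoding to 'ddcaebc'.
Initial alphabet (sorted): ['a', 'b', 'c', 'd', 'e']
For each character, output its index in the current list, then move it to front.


MTF encoding:
'd': index 3 in ['a', 'b', 'c', 'd', 'e'] -> ['d', 'a', 'b', 'c', 'e']
'd': index 0 in ['d', 'a', 'b', 'c', 'e'] -> ['d', 'a', 'b', 'c', 'e']
'c': index 3 in ['d', 'a', 'b', 'c', 'e'] -> ['c', 'd', 'a', 'b', 'e']
'a': index 2 in ['c', 'd', 'a', 'b', 'e'] -> ['a', 'c', 'd', 'b', 'e']
'e': index 4 in ['a', 'c', 'd', 'b', 'e'] -> ['e', 'a', 'c', 'd', 'b']
'b': index 4 in ['e', 'a', 'c', 'd', 'b'] -> ['b', 'e', 'a', 'c', 'd']
'c': index 3 in ['b', 'e', 'a', 'c', 'd'] -> ['c', 'b', 'e', 'a', 'd']


Output: [3, 0, 3, 2, 4, 4, 3]


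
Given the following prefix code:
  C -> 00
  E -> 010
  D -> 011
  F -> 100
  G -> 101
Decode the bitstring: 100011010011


Decoding step by step:
Bits 100 -> F
Bits 011 -> D
Bits 010 -> E
Bits 011 -> D


Decoded message: FDED


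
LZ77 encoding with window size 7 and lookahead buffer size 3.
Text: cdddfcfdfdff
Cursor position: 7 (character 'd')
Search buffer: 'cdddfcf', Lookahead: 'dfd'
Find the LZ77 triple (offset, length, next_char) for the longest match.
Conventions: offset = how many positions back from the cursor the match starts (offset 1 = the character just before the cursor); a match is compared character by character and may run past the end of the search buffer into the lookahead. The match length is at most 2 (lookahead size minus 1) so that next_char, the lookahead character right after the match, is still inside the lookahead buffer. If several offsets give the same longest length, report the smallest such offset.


Try each offset into the search buffer:
  offset=1 (pos 6, char 'f'): match length 0
  offset=2 (pos 5, char 'c'): match length 0
  offset=3 (pos 4, char 'f'): match length 0
  offset=4 (pos 3, char 'd'): match length 2
  offset=5 (pos 2, char 'd'): match length 1
  offset=6 (pos 1, char 'd'): match length 1
  offset=7 (pos 0, char 'c'): match length 0
Longest match has length 2 at offset 4.
next_char = character at position 7 + 2 = 9 -> 'd'

Best match: offset=4, length=2 (matching 'df' starting at position 3)
LZ77 triple: (4, 2, 'd')


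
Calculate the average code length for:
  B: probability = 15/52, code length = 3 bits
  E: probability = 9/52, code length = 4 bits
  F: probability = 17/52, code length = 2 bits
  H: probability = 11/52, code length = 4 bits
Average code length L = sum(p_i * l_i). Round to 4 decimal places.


Weighted contributions p_i * l_i:
  B: (15/52) * 3 = 45/52
  E: (9/52) * 4 = 36/52
  F: (17/52) * 2 = 34/52
  H: (11/52) * 4 = 44/52
Sum = (45 + 36 + 34 + 44)/52 = 159/52

L = 159/52 = 3.0577 bits/symbol


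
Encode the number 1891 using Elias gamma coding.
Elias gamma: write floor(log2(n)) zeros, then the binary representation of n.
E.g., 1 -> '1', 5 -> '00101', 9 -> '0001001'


num_bits = floor(log2(1891)) + 1 = 11
leading_zeros = num_bits - 1 = 10
binary(1891) = 11101100011

Elias gamma(1891) = '0000000000' + '11101100011' = 000000000011101100011 (21 bits)


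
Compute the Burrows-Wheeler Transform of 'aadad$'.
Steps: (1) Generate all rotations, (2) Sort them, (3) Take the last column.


Rotations (sorted):
  0: $aadad -> last char: d
  1: aadad$ -> last char: $
  2: ad$aad -> last char: d
  3: adad$a -> last char: a
  4: d$aada -> last char: a
  5: dad$aa -> last char: a


BWT = d$daaa


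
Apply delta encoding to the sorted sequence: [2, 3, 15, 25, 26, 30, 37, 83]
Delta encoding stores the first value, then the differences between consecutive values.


First value: 2
Deltas:
  3 - 2 = 1
  15 - 3 = 12
  25 - 15 = 10
  26 - 25 = 1
  30 - 26 = 4
  37 - 30 = 7
  83 - 37 = 46


Delta encoded: [2, 1, 12, 10, 1, 4, 7, 46]


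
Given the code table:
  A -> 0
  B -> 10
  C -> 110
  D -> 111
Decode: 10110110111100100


Decoding:
10 -> B
110 -> C
110 -> C
111 -> D
10 -> B
0 -> A
10 -> B
0 -> A


Result: BCCDBABA


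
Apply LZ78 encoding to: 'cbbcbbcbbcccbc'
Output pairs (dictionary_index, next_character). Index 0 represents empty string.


LZ78 encoding steps:
Dictionary: {0: ''}
Step 1: w='' (idx 0), next='c' -> output (0, 'c'), add 'c' as idx 1
Step 2: w='' (idx 0), next='b' -> output (0, 'b'), add 'b' as idx 2
Step 3: w='b' (idx 2), next='c' -> output (2, 'c'), add 'bc' as idx 3
Step 4: w='b' (idx 2), next='b' -> output (2, 'b'), add 'bb' as idx 4
Step 5: w='c' (idx 1), next='b' -> output (1, 'b'), add 'cb' as idx 5
Step 6: w='bc' (idx 3), next='c' -> output (3, 'c'), add 'bcc' as idx 6
Step 7: w='cb' (idx 5), next='c' -> output (5, 'c'), add 'cbc' as idx 7


Encoded: [(0, 'c'), (0, 'b'), (2, 'c'), (2, 'b'), (1, 'b'), (3, 'c'), (5, 'c')]


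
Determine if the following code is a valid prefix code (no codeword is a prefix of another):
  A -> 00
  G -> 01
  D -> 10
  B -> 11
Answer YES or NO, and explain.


Checking each pair (does one codeword prefix another?):
  A='00' vs G='01': no prefix
  A='00' vs D='10': no prefix
  A='00' vs B='11': no prefix
  G='01' vs A='00': no prefix
  G='01' vs D='10': no prefix
  G='01' vs B='11': no prefix
  D='10' vs A='00': no prefix
  D='10' vs G='01': no prefix
  D='10' vs B='11': no prefix
  B='11' vs A='00': no prefix
  B='11' vs G='01': no prefix
  B='11' vs D='10': no prefix
No violation found over all pairs.

YES -- this is a valid prefix code. No codeword is a prefix of any other codeword.


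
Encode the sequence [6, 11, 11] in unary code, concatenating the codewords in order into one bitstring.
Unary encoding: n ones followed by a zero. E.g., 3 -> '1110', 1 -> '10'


Encode each number as n ones followed by a terminating 0:
  6 -> 1111110 (7 bits)
  11 -> 111111111110 (12 bits)
  11 -> 111111111110 (12 bits)
Total length = 7 + 12 + 12 = 31 bits.

Unary([6, 11, 11]) = 1111110111111111110111111111110 (31 bits)


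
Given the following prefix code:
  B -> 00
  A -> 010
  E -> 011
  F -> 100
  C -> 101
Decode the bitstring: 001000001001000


Decoding step by step:
Bits 00 -> B
Bits 100 -> F
Bits 00 -> B
Bits 010 -> A
Bits 010 -> A
Bits 00 -> B


Decoded message: BFBAAB


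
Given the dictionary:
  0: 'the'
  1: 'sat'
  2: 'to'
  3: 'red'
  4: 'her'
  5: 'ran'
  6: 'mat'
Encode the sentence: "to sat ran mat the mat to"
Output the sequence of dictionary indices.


Look up each word in the dictionary:
  'to' -> 2
  'sat' -> 1
  'ran' -> 5
  'mat' -> 6
  'the' -> 0
  'mat' -> 6
  'to' -> 2

Encoded: [2, 1, 5, 6, 0, 6, 2]


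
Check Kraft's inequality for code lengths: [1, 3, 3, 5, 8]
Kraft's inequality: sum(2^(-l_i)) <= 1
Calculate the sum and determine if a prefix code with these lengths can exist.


Sum = 2^(-1) + 2^(-3) + 2^(-3) + 2^(-5) + 2^(-8)
    = 0.5 + 0.125 + 0.125 + 0.03125 + 0.00390625
    = 201/256 = 0.78515625
Since 0.78515625 <= 1, Kraft's inequality IS satisfied.
A prefix code with these lengths CAN exist.

Kraft sum = 0.78515625. Satisfied.


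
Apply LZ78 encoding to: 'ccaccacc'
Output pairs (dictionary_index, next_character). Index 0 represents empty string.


LZ78 encoding steps:
Dictionary: {0: ''}
Step 1: w='' (idx 0), next='c' -> output (0, 'c'), add 'c' as idx 1
Step 2: w='c' (idx 1), next='a' -> output (1, 'a'), add 'ca' as idx 2
Step 3: w='c' (idx 1), next='c' -> output (1, 'c'), add 'cc' as idx 3
Step 4: w='' (idx 0), next='a' -> output (0, 'a'), add 'a' as idx 4
Step 5: w='cc' (idx 3), end of input -> output (3, '')


Encoded: [(0, 'c'), (1, 'a'), (1, 'c'), (0, 'a'), (3, '')]


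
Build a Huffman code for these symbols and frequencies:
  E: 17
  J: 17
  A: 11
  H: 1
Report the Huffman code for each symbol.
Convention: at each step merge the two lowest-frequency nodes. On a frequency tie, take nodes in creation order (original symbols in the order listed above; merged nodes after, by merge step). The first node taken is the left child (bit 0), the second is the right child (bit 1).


Huffman tree construction:
Step 1: Merge H(1) + A(11) = 12
Step 2: Merge (H+A)(12) + E(17) = 29
Step 3: Merge J(17) + ((H+A)+E)(29) = 46
Read each symbol's code off the tree from the root (left child = 0, right child = 1).

Codes:
  E: 11 (length 2)
  J: 0 (length 1)
  A: 101 (length 3)
  H: 100 (length 3)
Average code length: 87/46 = 1.8913 bits/symbol


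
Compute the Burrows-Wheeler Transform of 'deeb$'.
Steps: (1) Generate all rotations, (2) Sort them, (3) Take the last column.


Rotations (sorted):
  0: $deeb -> last char: b
  1: b$dee -> last char: e
  2: deeb$ -> last char: $
  3: eb$de -> last char: e
  4: eeb$d -> last char: d


BWT = be$ed


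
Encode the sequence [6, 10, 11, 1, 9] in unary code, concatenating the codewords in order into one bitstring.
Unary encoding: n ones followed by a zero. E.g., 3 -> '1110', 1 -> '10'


Encode each number as n ones followed by a terminating 0:
  6 -> 1111110 (7 bits)
  10 -> 11111111110 (11 bits)
  11 -> 111111111110 (12 bits)
  1 -> 10 (2 bits)
  9 -> 1111111110 (10 bits)
Total length = 7 + 11 + 12 + 2 + 10 = 42 bits.

Unary([6, 10, 11, 1, 9]) = 111111011111111110111111111110101111111110 (42 bits)


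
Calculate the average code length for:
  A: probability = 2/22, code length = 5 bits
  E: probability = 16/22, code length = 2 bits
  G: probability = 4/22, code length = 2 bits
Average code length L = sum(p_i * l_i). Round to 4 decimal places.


Weighted contributions p_i * l_i:
  A: (2/22) * 5 = 10/22
  E: (16/22) * 2 = 32/22
  G: (4/22) * 2 = 8/22
Sum = (10 + 32 + 8)/22 = 50/22

L = 50/22 = 2.2727 bits/symbol


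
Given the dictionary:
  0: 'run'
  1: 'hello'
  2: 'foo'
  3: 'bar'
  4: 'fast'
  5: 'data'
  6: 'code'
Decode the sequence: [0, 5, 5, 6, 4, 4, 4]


Look up each index in the dictionary:
  0 -> 'run'
  5 -> 'data'
  5 -> 'data'
  6 -> 'code'
  4 -> 'fast'
  4 -> 'fast'
  4 -> 'fast'

Decoded: "run data data code fast fast fast"


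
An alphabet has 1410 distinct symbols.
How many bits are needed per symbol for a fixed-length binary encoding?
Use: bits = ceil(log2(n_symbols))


log2(1410) = 10.4615
Bracket: 2^10 = 1024 < 1410 <= 2^11 = 2048
So ceil(log2(1410)) = 11

bits = ceil(log2(1410)) = ceil(10.4615) = 11 bits


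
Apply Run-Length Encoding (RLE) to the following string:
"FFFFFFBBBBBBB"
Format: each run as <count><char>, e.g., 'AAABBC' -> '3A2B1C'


Scanning runs left to right:
  i=0: run of 'F' x 6 -> '6F'
  i=6: run of 'B' x 7 -> '7B'

RLE = 6F7B


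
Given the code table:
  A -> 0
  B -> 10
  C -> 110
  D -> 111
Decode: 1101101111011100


Decoding:
110 -> C
110 -> C
111 -> D
10 -> B
111 -> D
0 -> A
0 -> A


Result: CCDBDAA


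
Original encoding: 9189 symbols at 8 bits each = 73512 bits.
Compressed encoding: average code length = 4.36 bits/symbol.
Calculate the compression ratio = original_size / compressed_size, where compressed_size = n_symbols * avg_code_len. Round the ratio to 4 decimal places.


original_size = n_symbols * orig_bits = 9189 * 8 = 73512 bits
compressed_size = n_symbols * avg_code_len = 9189 * 4.36 = 40064.04 bits
ratio = original_size / compressed_size = 73512 / 40064.04 = 1.8349

Compression ratio = 1.8349


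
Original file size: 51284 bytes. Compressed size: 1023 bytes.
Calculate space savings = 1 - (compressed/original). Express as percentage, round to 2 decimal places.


ratio = compressed/original = 1023/51284 = 0.019948
savings = 1 - ratio = 1 - 0.019948 = 0.980052
as a percentage: 0.980052 * 100 = 98.01%

Space savings = 1 - 1023/51284 = 98.01%


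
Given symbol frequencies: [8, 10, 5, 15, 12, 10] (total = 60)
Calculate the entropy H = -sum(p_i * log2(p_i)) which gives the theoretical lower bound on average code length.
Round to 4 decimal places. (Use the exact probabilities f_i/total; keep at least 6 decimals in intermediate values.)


Per-symbol terms -p_i * log2(p_i) with p_i = f_i/60:
  p = 8/60 = 0.133333: log2(p) = -2.906891, -p*log2(p) = 0.387585
  p = 10/60 = 0.166667: log2(p) = -2.584963, -p*log2(p) = 0.430827
  p = 5/60 = 0.083333: log2(p) = -3.584963, -p*log2(p) = 0.298747
  p = 15/60 = 0.250000: log2(p) = -2.000000, -p*log2(p) = 0.500000
  p = 12/60 = 0.200000: log2(p) = -2.321928, -p*log2(p) = 0.464386
  p = 10/60 = 0.166667: log2(p) = -2.584963, -p*log2(p) = 0.430827
H = 0.387585 + 0.430827 + 0.298747 + 0.500000 + 0.464386 + 0.430827 = 2.512372

H = 2.5124 bits/symbol


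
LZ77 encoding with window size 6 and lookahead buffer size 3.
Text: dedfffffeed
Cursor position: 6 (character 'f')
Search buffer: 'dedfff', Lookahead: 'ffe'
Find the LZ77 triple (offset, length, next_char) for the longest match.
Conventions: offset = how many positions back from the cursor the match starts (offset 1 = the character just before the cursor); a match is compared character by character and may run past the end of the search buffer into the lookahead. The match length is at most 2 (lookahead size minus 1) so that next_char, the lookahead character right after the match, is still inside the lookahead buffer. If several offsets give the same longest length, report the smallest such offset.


Try each offset into the search buffer:
  offset=1 (pos 5, char 'f'): match length 2
  offset=2 (pos 4, char 'f'): match length 2
  offset=3 (pos 3, char 'f'): match length 2
  offset=4 (pos 2, char 'd'): match length 0
  offset=5 (pos 1, char 'e'): match length 0
  offset=6 (pos 0, char 'd'): match length 0
Longest match has length 2, found at offsets 1, 2, 3; take the smallest, offset 1.
next_char = character at position 6 + 2 = 8 -> 'e'

Best match: offset=1, length=2 (matching 'ff' starting at position 5)
LZ77 triple: (1, 2, 'e')


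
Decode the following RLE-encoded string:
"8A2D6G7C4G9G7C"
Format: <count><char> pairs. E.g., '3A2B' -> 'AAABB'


Expanding each <count><char> pair:
  8A -> 'AAAAAAAA'
  2D -> 'DD'
  6G -> 'GGGGGG'
  7C -> 'CCCCCCC'
  4G -> 'GGGG'
  9G -> 'GGGGGGGGG'
  7C -> 'CCCCCCC'

Decoded = AAAAAAAADDGGGGGGCCCCCCCGGGGGGGGGGGGGCCCCCCC


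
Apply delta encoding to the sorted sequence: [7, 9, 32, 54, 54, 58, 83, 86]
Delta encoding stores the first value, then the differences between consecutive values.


First value: 7
Deltas:
  9 - 7 = 2
  32 - 9 = 23
  54 - 32 = 22
  54 - 54 = 0
  58 - 54 = 4
  83 - 58 = 25
  86 - 83 = 3


Delta encoded: [7, 2, 23, 22, 0, 4, 25, 3]


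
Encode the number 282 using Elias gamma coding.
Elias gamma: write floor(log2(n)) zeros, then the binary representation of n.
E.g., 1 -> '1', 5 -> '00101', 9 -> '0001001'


num_bits = floor(log2(282)) + 1 = 9
leading_zeros = num_bits - 1 = 8
binary(282) = 100011010

Elias gamma(282) = '00000000' + '100011010' = 00000000100011010 (17 bits)


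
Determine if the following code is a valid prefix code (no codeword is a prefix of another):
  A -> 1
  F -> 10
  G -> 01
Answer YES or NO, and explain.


Checking each pair (does one codeword prefix another?):
  A='1' vs F='10': prefix -- VIOLATION

NO -- this is NOT a valid prefix code. A (1) is a prefix of F (10).


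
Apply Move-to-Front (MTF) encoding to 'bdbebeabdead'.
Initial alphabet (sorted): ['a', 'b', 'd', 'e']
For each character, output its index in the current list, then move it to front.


MTF encoding:
'b': index 1 in ['a', 'b', 'd', 'e'] -> ['b', 'a', 'd', 'e']
'd': index 2 in ['b', 'a', 'd', 'e'] -> ['d', 'b', 'a', 'e']
'b': index 1 in ['d', 'b', 'a', 'e'] -> ['b', 'd', 'a', 'e']
'e': index 3 in ['b', 'd', 'a', 'e'] -> ['e', 'b', 'd', 'a']
'b': index 1 in ['e', 'b', 'd', 'a'] -> ['b', 'e', 'd', 'a']
'e': index 1 in ['b', 'e', 'd', 'a'] -> ['e', 'b', 'd', 'a']
'a': index 3 in ['e', 'b', 'd', 'a'] -> ['a', 'e', 'b', 'd']
'b': index 2 in ['a', 'e', 'b', 'd'] -> ['b', 'a', 'e', 'd']
'd': index 3 in ['b', 'a', 'e', 'd'] -> ['d', 'b', 'a', 'e']
'e': index 3 in ['d', 'b', 'a', 'e'] -> ['e', 'd', 'b', 'a']
'a': index 3 in ['e', 'd', 'b', 'a'] -> ['a', 'e', 'd', 'b']
'd': index 2 in ['a', 'e', 'd', 'b'] -> ['d', 'a', 'e', 'b']


Output: [1, 2, 1, 3, 1, 1, 3, 2, 3, 3, 3, 2]


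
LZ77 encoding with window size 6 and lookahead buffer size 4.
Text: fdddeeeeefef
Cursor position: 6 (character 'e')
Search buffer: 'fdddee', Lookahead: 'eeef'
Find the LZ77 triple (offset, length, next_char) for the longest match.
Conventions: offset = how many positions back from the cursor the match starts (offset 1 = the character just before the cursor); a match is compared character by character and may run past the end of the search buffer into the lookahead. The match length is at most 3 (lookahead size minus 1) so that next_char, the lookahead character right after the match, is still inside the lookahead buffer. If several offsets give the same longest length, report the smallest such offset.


Try each offset into the search buffer:
  offset=1 (pos 5, char 'e'): match length 3
  offset=2 (pos 4, char 'e'): match length 3
  offset=3 (pos 3, char 'd'): match length 0
  offset=4 (pos 2, char 'd'): match length 0
  offset=5 (pos 1, char 'd'): match length 0
  offset=6 (pos 0, char 'f'): match length 0
Longest match has length 3, found at offsets 1, 2; take the smallest, offset 1.
next_char = character at position 6 + 3 = 9 -> 'f'

Best match: offset=1, length=3 (matching 'eee' starting at position 5)
LZ77 triple: (1, 3, 'f')


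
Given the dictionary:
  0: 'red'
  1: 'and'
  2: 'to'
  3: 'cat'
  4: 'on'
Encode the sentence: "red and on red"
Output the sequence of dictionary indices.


Look up each word in the dictionary:
  'red' -> 0
  'and' -> 1
  'on' -> 4
  'red' -> 0

Encoded: [0, 1, 4, 0]


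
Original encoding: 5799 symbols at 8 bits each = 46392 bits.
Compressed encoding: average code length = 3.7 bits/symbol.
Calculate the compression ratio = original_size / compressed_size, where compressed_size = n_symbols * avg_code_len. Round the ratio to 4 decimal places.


original_size = n_symbols * orig_bits = 5799 * 8 = 46392 bits
compressed_size = n_symbols * avg_code_len = 5799 * 3.7 = 21456.3 bits
ratio = original_size / compressed_size = 46392 / 21456.3 = 2.1622

Compression ratio = 2.1622


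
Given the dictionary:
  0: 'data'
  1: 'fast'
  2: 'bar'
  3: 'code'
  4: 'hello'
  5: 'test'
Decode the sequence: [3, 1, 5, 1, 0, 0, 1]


Look up each index in the dictionary:
  3 -> 'code'
  1 -> 'fast'
  5 -> 'test'
  1 -> 'fast'
  0 -> 'data'
  0 -> 'data'
  1 -> 'fast'

Decoded: "code fast test fast data data fast"


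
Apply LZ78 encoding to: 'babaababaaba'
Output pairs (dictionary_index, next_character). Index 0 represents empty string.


LZ78 encoding steps:
Dictionary: {0: ''}
Step 1: w='' (idx 0), next='b' -> output (0, 'b'), add 'b' as idx 1
Step 2: w='' (idx 0), next='a' -> output (0, 'a'), add 'a' as idx 2
Step 3: w='b' (idx 1), next='a' -> output (1, 'a'), add 'ba' as idx 3
Step 4: w='a' (idx 2), next='b' -> output (2, 'b'), add 'ab' as idx 4
Step 5: w='ab' (idx 4), next='a' -> output (4, 'a'), add 'aba' as idx 5
Step 6: w='aba' (idx 5), end of input -> output (5, '')


Encoded: [(0, 'b'), (0, 'a'), (1, 'a'), (2, 'b'), (4, 'a'), (5, '')]


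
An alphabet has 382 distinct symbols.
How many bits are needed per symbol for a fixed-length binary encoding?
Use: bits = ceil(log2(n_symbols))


log2(382) = 8.5774
Bracket: 2^8 = 256 < 382 <= 2^9 = 512
So ceil(log2(382)) = 9

bits = ceil(log2(382)) = ceil(8.5774) = 9 bits


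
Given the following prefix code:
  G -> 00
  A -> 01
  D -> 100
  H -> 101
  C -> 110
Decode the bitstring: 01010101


Decoding step by step:
Bits 01 -> A
Bits 01 -> A
Bits 01 -> A
Bits 01 -> A


Decoded message: AAAA


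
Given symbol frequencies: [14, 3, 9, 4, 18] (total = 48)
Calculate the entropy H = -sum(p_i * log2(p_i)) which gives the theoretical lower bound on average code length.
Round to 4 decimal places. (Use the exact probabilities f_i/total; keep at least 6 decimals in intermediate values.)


Per-symbol terms -p_i * log2(p_i) with p_i = f_i/48:
  p = 14/48 = 0.291667: log2(p) = -1.777608, -p*log2(p) = 0.518469
  p = 3/48 = 0.062500: log2(p) = -4.000000, -p*log2(p) = 0.250000
  p = 9/48 = 0.187500: log2(p) = -2.415037, -p*log2(p) = 0.452820
  p = 4/48 = 0.083333: log2(p) = -3.584963, -p*log2(p) = 0.298747
  p = 18/48 = 0.375000: log2(p) = -1.415037, -p*log2(p) = 0.530639
H = 0.518469 + 0.250000 + 0.452820 + 0.298747 + 0.530639 = 2.050675

H = 2.0507 bits/symbol


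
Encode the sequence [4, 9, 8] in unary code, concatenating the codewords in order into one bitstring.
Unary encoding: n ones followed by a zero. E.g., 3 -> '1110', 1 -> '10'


Encode each number as n ones followed by a terminating 0:
  4 -> 11110 (5 bits)
  9 -> 1111111110 (10 bits)
  8 -> 111111110 (9 bits)
Total length = 5 + 10 + 9 = 24 bits.

Unary([4, 9, 8]) = 111101111111110111111110 (24 bits)


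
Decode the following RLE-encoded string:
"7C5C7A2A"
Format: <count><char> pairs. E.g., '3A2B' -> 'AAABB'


Expanding each <count><char> pair:
  7C -> 'CCCCCCC'
  5C -> 'CCCCC'
  7A -> 'AAAAAAA'
  2A -> 'AA'

Decoded = CCCCCCCCCCCCAAAAAAAAA


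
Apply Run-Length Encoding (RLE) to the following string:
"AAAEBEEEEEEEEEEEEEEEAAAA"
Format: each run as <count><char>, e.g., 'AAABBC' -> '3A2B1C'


Scanning runs left to right:
  i=0: run of 'A' x 3 -> '3A'
  i=3: run of 'E' x 1 -> '1E'
  i=4: run of 'B' x 1 -> '1B'
  i=5: run of 'E' x 15 -> '15E'
  i=20: run of 'A' x 4 -> '4A'

RLE = 3A1E1B15E4A


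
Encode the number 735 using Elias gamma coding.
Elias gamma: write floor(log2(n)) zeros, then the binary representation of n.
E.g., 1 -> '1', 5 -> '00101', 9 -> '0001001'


num_bits = floor(log2(735)) + 1 = 10
leading_zeros = num_bits - 1 = 9
binary(735) = 1011011111

Elias gamma(735) = '000000000' + '1011011111' = 0000000001011011111 (19 bits)


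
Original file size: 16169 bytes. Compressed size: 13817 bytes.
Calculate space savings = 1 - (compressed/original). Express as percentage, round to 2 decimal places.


ratio = compressed/original = 13817/16169 = 0.854536
savings = 1 - ratio = 1 - 0.854536 = 0.145464
as a percentage: 0.145464 * 100 = 14.55%

Space savings = 1 - 13817/16169 = 14.55%


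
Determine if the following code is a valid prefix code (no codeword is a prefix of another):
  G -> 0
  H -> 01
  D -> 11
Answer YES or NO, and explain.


Checking each pair (does one codeword prefix another?):
  G='0' vs H='01': prefix -- VIOLATION

NO -- this is NOT a valid prefix code. G (0) is a prefix of H (01).


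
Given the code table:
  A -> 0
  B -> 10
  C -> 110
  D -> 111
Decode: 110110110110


Decoding:
110 -> C
110 -> C
110 -> C
110 -> C


Result: CCCC


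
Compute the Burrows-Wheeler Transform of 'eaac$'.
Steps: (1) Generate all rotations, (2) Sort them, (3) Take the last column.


Rotations (sorted):
  0: $eaac -> last char: c
  1: aac$e -> last char: e
  2: ac$ea -> last char: a
  3: c$eaa -> last char: a
  4: eaac$ -> last char: $


BWT = ceaa$


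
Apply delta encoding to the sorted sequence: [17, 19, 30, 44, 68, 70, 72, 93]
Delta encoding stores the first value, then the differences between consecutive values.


First value: 17
Deltas:
  19 - 17 = 2
  30 - 19 = 11
  44 - 30 = 14
  68 - 44 = 24
  70 - 68 = 2
  72 - 70 = 2
  93 - 72 = 21


Delta encoded: [17, 2, 11, 14, 24, 2, 2, 21]


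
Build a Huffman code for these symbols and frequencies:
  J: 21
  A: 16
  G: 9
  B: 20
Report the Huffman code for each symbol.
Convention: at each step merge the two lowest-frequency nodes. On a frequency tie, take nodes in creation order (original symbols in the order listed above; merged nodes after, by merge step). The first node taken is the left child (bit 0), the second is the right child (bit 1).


Huffman tree construction:
Step 1: Merge G(9) + A(16) = 25
Step 2: Merge B(20) + J(21) = 41
Step 3: Merge (G+A)(25) + (B+J)(41) = 66
Read each symbol's code off the tree from the root (left child = 0, right child = 1).

Codes:
  J: 11 (length 2)
  A: 01 (length 2)
  G: 00 (length 2)
  B: 10 (length 2)
Average code length: 132/66 = 2.0000 bits/symbol


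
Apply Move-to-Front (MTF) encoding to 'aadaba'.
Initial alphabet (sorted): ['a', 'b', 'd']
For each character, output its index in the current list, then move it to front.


MTF encoding:
'a': index 0 in ['a', 'b', 'd'] -> ['a', 'b', 'd']
'a': index 0 in ['a', 'b', 'd'] -> ['a', 'b', 'd']
'd': index 2 in ['a', 'b', 'd'] -> ['d', 'a', 'b']
'a': index 1 in ['d', 'a', 'b'] -> ['a', 'd', 'b']
'b': index 2 in ['a', 'd', 'b'] -> ['b', 'a', 'd']
'a': index 1 in ['b', 'a', 'd'] -> ['a', 'b', 'd']


Output: [0, 0, 2, 1, 2, 1]


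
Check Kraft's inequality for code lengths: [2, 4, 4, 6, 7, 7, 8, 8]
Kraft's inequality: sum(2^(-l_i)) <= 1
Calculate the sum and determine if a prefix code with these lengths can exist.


Sum = 2^(-2) + 2^(-4) + 2^(-4) + 2^(-6) + 2^(-7) + 2^(-7) + 2^(-8) + 2^(-8)
    = 0.25 + 0.0625 + 0.0625 + 0.015625 + 0.0078125 + 0.0078125 + 0.00390625 + 0.00390625
    = 106/256 = 0.4140625
Since 0.4140625 <= 1, Kraft's inequality IS satisfied.
A prefix code with these lengths CAN exist.

Kraft sum = 0.4140625. Satisfied.


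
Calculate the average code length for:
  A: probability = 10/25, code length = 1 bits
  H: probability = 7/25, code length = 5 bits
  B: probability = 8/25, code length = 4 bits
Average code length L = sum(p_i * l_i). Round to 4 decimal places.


Weighted contributions p_i * l_i:
  A: (10/25) * 1 = 10/25
  H: (7/25) * 5 = 35/25
  B: (8/25) * 4 = 32/25
Sum = (10 + 35 + 32)/25 = 77/25

L = 77/25 = 3.0800 bits/symbol


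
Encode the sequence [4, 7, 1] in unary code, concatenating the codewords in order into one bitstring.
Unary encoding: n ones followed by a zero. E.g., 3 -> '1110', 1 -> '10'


Encode each number as n ones followed by a terminating 0:
  4 -> 11110 (5 bits)
  7 -> 11111110 (8 bits)
  1 -> 10 (2 bits)
Total length = 5 + 8 + 2 = 15 bits.

Unary([4, 7, 1]) = 111101111111010 (15 bits)


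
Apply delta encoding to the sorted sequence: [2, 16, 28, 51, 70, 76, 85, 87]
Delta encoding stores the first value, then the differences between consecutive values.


First value: 2
Deltas:
  16 - 2 = 14
  28 - 16 = 12
  51 - 28 = 23
  70 - 51 = 19
  76 - 70 = 6
  85 - 76 = 9
  87 - 85 = 2


Delta encoded: [2, 14, 12, 23, 19, 6, 9, 2]


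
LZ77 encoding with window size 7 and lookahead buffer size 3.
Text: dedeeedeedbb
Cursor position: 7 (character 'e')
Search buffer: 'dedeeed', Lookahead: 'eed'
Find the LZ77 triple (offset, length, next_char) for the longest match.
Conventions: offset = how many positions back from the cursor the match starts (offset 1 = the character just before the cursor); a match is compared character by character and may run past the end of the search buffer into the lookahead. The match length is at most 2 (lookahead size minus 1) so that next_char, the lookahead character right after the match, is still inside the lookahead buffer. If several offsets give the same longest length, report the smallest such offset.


Try each offset into the search buffer:
  offset=1 (pos 6, char 'd'): match length 0
  offset=2 (pos 5, char 'e'): match length 1
  offset=3 (pos 4, char 'e'): match length 2
  offset=4 (pos 3, char 'e'): match length 2
  offset=5 (pos 2, char 'd'): match length 0
  offset=6 (pos 1, char 'e'): match length 1
  offset=7 (pos 0, char 'd'): match length 0
Longest match has length 2, found at offsets 3, 4; take the smallest, offset 3.
next_char = character at position 7 + 2 = 9 -> 'd'

Best match: offset=3, length=2 (matching 'ee' starting at position 4)
LZ77 triple: (3, 2, 'd')
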